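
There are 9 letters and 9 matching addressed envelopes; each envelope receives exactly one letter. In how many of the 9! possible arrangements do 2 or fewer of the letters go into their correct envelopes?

Sum C(9,i)·!(9-i) for i = 0..2:
  i=0: C(9,0)·!9 = 1·133496 = 133496
  i=1: C(9,1)·!8 = 9·14833 = 133497
  i=2: C(9,2)·!7 = 36·1854 = 66744
Total = 333737.

333737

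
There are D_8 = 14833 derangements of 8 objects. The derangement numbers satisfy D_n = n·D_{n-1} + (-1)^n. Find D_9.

133496

D_9 = 9·14833 - 1 = 133496.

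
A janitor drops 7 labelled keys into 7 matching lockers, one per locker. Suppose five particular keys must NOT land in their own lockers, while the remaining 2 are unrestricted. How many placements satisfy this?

2428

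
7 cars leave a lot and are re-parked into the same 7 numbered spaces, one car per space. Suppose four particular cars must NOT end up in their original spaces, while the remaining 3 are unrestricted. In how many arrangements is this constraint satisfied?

Let A_j be the event that the j-th constrained one is fixed. By inclusion-exclusion over the 4 events:
Σ_{j=0}^{4} (-1)^j C(4,j)(7-j)!
= C(4,0)·7! - C(4,1)·6! + C(4,2)·5! - C(4,3)·4! + C(4,4)·3!
= 5040 - 2880 + 720 - 96 + 6
= 2790

2790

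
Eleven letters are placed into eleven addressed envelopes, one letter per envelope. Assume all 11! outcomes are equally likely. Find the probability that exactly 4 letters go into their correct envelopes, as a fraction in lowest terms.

103/6720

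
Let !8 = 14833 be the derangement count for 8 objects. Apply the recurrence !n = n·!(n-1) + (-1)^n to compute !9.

133496

!9 = 9·14833 - 1 = 133496.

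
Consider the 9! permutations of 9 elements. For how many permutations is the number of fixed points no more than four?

Sum C(9,i)·!(9-i) for i = 0..4:
  i=0: C(9,0)·!9 = 1·133496 = 133496
  i=1: C(9,1)·!8 = 9·14833 = 133497
  i=2: C(9,2)·!7 = 36·1854 = 66744
  i=3: C(9,3)·!6 = 84·265 = 22260
  i=4: C(9,4)·!5 = 126·44 = 5544
Total = 361541.

361541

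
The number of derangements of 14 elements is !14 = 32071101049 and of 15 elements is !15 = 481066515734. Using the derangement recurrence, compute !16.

7697064251745

!16 = (16-1)·(!15 + !14) = 15·(481066515734 + 32071101049) = 15·513137616783 = 7697064251745.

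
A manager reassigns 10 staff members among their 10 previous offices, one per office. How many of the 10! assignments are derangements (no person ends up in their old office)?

1334961

!10 = 10! · Σ_{k=0}^{10} (-1)^k/k!
= 10! - 10!/1! + 10!/2! - 10!/3! + 10!/4! - 10!/5! + 10!/6! - 10!/7! + 10!/8! - 10!/9! + 10!/10!
= 3628800 - 3628800 + 1814400 - 604800 + 151200 - 30240 + 5040 - 720 + 90 - 10 + 1
= 1334961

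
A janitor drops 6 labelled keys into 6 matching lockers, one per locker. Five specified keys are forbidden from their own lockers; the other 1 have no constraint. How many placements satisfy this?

Inclusion-exclusion on the 5 forbidden self-matches:
Σ_{j=0}^{5} (-1)^j C(5,j)(6-j)!
= C(5,0)·6! - C(5,1)·5! + C(5,2)·4! - C(5,3)·3! + C(5,4)·2! - C(5,5)·1!
= 720 - 600 + 240 - 60 + 10 - 1
= 309

309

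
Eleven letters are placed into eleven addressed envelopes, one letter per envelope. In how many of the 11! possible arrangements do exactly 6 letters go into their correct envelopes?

Pick the 6 fixed positions: C(11,6) = 462 ways.
The remaining 5 must be deranged: !5 = 44.
Total: 462 × 44 = 20328.

20328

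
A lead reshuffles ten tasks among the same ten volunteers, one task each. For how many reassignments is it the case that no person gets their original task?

The subfactorial !10 = [10!/e] (nearest integer).
10! = 3628800, and 3628800/e ≈ 1334960.92, so !10 = 1334961.

1334961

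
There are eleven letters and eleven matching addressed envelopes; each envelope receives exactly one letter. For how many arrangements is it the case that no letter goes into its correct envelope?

14684570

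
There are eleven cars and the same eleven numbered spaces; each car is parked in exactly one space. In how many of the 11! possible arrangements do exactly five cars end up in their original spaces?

122430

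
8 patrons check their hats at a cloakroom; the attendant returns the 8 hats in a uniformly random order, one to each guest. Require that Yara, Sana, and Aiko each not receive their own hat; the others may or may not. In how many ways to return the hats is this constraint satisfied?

Inclusion-exclusion on the 3 forbidden self-matches:
Σ_{j=0}^{3} (-1)^j C(3,j)(8-j)!
= C(3,0)·8! - C(3,1)·7! + C(3,2)·6! - C(3,3)·5!
= 40320 - 15120 + 2160 - 120
= 27240

27240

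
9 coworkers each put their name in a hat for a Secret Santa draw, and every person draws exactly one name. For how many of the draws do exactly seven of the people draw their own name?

36

Pick the 7 fixed positions: C(9,7) = 36 ways.
The other 2 form a derangement: !2 = 1.
Total: 36 × 1 = 36.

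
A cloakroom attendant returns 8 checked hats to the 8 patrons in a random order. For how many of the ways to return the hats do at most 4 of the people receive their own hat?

# with exactly i fixed is C(8,i)·!(8-i); sum over i=0..4:
  i=0: C(8,0)·!8 = 1·14833 = 14833
  i=1: C(8,1)·!7 = 8·1854 = 14832
  i=2: C(8,2)·!6 = 28·265 = 7420
  i=3: C(8,3)·!5 = 56·44 = 2464
  i=4: C(8,4)·!4 = 70·9 = 630
Total = 40179.

40179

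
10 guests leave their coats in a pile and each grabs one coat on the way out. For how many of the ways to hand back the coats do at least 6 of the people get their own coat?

Sum C(10,i)·!(10-i) for i = 6..10:
  i=6: C(10,6)·!4 = 210·9 = 1890
  i=7: C(10,7)·!3 = 120·2 = 240
  i=8: C(10,8)·!2 = 45·1 = 45
  i=9: C(10,9)·!1 = 10·0 = 0
  i=10: C(10,10)·!0 = 1·1 = 1
Total = 2176.

2176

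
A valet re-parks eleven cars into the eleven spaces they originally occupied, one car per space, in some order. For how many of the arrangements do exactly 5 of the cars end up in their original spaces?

Pick the 5 fixed positions: C(11,5) = 462 ways.
The other 6 form a derangement: !6 = 265.
Total: 462 × 265 = 122430.

122430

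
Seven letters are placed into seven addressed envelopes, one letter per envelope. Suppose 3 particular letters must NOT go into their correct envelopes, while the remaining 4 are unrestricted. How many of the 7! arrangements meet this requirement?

3216

Let A_j be the event that the j-th constrained one is fixed. By inclusion-exclusion over the 3 events:
Σ_{j=0}^{3} (-1)^j C(3,j)(7-j)!
= C(3,0)·7! - C(3,1)·6! + C(3,2)·5! - C(3,3)·4!
= 5040 - 2160 + 360 - 24
= 3216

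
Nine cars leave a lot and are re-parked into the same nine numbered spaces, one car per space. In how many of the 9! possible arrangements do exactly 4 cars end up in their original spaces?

Choose which 4 of the 9 are fixed: C(9,4) = 126.
The other 5 form a derangement: !5 = 44.
Total: 126 × 44 = 5544.

5544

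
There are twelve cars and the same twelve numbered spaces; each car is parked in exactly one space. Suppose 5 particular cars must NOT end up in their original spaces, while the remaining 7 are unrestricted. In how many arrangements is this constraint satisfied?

312273360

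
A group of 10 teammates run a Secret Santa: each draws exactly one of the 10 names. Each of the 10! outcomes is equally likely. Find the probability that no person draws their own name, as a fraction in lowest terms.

16481/44800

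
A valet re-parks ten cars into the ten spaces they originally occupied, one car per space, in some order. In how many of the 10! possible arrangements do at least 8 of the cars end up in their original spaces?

46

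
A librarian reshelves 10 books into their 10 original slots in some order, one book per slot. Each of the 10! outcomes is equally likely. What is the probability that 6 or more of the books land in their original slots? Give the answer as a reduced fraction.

Favorable outcomes: Σ_{i≥6} C(10,i)·!(10-i) = 210·9 + 120·2 + 45·1 + 10·0 + 1·1 = 2176.
Total outcomes: 10! = 3628800.
Probability = 2176/3628800 = 17/28350.

17/28350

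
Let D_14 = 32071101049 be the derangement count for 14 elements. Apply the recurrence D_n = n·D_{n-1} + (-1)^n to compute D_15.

D_15 = 15·32071101049 - 1 = 481066515734.

481066515734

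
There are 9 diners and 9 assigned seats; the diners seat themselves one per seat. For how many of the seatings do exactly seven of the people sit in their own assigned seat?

36

Choose which 7 of the 9 are fixed: C(9,7) = 36.
The other 2 form a derangement: !2 = 1.
Total: 36 × 1 = 36.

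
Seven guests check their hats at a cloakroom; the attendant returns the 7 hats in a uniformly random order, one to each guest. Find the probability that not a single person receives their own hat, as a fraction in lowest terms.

103/280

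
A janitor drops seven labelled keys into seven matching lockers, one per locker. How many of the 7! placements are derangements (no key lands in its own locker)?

1854

!7 is the nearest integer to 7!/e.
7! = 5040, and 5040/e ≈ 1854.11, so !7 = 1854.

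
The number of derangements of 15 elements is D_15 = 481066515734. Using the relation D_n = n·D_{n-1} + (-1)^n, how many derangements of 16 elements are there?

7697064251745

D_16 = 16·481066515734 + 1 = 7697064251745.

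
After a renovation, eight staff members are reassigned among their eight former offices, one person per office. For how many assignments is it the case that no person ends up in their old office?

14833

Recurrence: !8 = 7·(!7 + !6).
!8 = 7·(1854 + 265) = 7·2119 = 14833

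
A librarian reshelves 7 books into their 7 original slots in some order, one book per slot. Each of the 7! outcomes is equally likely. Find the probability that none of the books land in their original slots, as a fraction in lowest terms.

103/280

Favorable outcomes: !7 = 1854.
Total outcomes: 7! = 5040.
Probability = 1854/5040 = 103/280.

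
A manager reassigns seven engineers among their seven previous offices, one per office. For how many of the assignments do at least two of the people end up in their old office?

Sum C(7,i)·!(7-i) for i = 2..7:
  i=2: C(7,2)·!5 = 21·44 = 924
  i=3: C(7,3)·!4 = 35·9 = 315
  i=4: C(7,4)·!3 = 35·2 = 70
  i=5: C(7,5)·!2 = 21·1 = 21
  i=6: C(7,6)·!1 = 7·0 = 0
  i=7: C(7,7)·!0 = 1·1 = 1
Total = 1331.

1331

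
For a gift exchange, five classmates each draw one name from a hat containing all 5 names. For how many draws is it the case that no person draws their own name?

44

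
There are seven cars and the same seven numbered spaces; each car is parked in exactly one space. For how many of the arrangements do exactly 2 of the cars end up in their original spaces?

924

Choose which 2 of the 7 are fixed: C(7,2) = 21.
The other 5 form a derangement: !5 = 44.
Total: 21 × 44 = 924.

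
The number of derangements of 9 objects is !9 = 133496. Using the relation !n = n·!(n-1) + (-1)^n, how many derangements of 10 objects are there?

!10 = 10·133496 + 1 = 1334961.

1334961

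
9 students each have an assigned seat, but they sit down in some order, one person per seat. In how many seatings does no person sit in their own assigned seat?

The subfactorial !9 = [9!/e] (nearest integer).
9! = 362880, and 362880/e ≈ 133496.09, so !9 = 133496.

133496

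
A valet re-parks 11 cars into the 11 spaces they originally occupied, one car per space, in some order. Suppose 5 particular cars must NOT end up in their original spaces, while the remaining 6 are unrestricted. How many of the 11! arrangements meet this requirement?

25022880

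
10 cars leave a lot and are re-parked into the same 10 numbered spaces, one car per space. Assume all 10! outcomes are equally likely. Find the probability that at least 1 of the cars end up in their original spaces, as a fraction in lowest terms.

Favorable outcomes: Σ_{i≥1} C(10,i)·!(10-i) = 10·133496 + 45·14833 + 120·1854 + 210·265 + 252·44 + 210·9 + 120·2 + 45·1 + 10·0 + 1·1 = 2293839.
Total outcomes: 10! = 3628800.
Probability = 2293839/3628800 = 28319/44800.

28319/44800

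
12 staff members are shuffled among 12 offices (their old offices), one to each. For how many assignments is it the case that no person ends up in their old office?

176214841

!12 is the nearest integer to 12!/e.
12! = 479001600, and 479001600/e ≈ 176214840.93, so !12 = 176214841.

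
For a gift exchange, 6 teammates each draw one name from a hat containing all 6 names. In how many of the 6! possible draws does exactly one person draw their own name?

264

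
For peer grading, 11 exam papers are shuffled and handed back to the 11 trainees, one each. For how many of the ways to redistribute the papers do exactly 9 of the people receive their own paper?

Choose which 9 of the 11 are fixed: C(11,9) = 55.
The other 2 form a derangement: !2 = 1.
Total: 55 × 1 = 55.

55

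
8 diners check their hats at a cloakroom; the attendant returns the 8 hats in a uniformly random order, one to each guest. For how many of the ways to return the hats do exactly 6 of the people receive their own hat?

Choose which 6 of the 8 are fixed: C(8,6) = 28.
The remaining 2 must be deranged: !2 = 1.
Total: 28 × 1 = 28.

28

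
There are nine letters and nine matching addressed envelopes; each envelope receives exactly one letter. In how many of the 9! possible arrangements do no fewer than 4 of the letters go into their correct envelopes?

6883

Sum C(9,i)·!(9-i) for i = 4..9:
  i=4: C(9,4)·!5 = 126·44 = 5544
  i=5: C(9,5)·!4 = 126·9 = 1134
  i=6: C(9,6)·!3 = 84·2 = 168
  i=7: C(9,7)·!2 = 36·1 = 36
  i=8: C(9,8)·!1 = 9·0 = 0
  i=9: C(9,9)·!0 = 1·1 = 1
Total = 6883.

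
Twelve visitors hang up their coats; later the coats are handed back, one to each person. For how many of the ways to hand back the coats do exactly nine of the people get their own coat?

440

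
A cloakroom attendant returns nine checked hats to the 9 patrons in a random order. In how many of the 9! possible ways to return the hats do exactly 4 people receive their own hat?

5544

Choose which 4 of the 9 are fixed: C(9,4) = 126.
The remaining 5 must be deranged: !5 = 44.
Total: 126 × 44 = 5544.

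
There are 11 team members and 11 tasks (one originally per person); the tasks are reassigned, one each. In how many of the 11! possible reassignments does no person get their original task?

14684570

The subfactorial !11 = [11!/e] (nearest integer).
11! = 39916800, and 39916800/e ≈ 14684570.08, so !11 = 14684570.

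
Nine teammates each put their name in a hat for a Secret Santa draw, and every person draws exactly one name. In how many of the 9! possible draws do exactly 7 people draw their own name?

36

Pick the 7 fixed positions: C(9,7) = 36 ways.
The other 2 form a derangement: !2 = 1.
Total: 36 × 1 = 36.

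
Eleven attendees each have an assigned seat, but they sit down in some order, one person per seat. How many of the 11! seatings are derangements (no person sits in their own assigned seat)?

14684570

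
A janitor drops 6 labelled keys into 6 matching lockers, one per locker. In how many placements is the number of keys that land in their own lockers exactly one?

264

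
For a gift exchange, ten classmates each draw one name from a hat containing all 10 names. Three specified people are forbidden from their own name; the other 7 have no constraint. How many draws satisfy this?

2656080

Let A_j be the event that the j-th constrained one is fixed. By inclusion-exclusion over the 3 events:
Σ_{j=0}^{3} (-1)^j C(3,j)(10-j)!
= C(3,0)·10! - C(3,1)·9! + C(3,2)·8! - C(3,3)·7!
= 3628800 - 1088640 + 120960 - 5040
= 2656080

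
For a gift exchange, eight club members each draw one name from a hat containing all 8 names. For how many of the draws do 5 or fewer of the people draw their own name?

# with exactly i fixed is C(8,i)·!(8-i); sum over i=0..5:
  i=0: C(8,0)·!8 = 1·14833 = 14833
  i=1: C(8,1)·!7 = 8·1854 = 14832
  i=2: C(8,2)·!6 = 28·265 = 7420
  i=3: C(8,3)·!5 = 56·44 = 2464
  i=4: C(8,4)·!4 = 70·9 = 630
  i=5: C(8,5)·!3 = 56·2 = 112
Total = 40291.

40291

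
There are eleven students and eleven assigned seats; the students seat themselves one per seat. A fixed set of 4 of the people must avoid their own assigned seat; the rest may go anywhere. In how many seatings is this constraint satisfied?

Inclusion-exclusion on the 4 forbidden self-matches:
Σ_{j=0}^{4} (-1)^j C(4,j)(11-j)!
= C(4,0)·11! - C(4,1)·10! + C(4,2)·9! - C(4,3)·8! + C(4,4)·7!
= 39916800 - 14515200 + 2177280 - 161280 + 5040
= 27422640

27422640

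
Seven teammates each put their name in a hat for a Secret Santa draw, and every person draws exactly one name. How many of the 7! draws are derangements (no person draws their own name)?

1854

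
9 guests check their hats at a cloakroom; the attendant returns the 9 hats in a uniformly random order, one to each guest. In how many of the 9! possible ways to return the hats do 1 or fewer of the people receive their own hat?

266993

# with exactly i fixed is C(9,i)·!(9-i); sum over i=0..1:
  i=0: C(9,0)·!9 = 1·133496 = 133496
  i=1: C(9,1)·!8 = 9·14833 = 133497
Total = 266993.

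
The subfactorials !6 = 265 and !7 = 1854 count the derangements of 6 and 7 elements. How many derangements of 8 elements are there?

14833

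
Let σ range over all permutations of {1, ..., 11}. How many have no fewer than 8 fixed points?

# with exactly i fixed is C(11,i)·!(11-i); sum over i=8..11:
  i=8: C(11,8)·!3 = 165·2 = 330
  i=9: C(11,9)·!2 = 55·1 = 55
  i=10: C(11,10)·!1 = 11·0 = 0
  i=11: C(11,11)·!0 = 1·1 = 1
Total = 386.

386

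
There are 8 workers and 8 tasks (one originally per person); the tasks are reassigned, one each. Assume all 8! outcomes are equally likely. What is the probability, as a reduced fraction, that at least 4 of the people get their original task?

Favorable outcomes: Σ_{i≥4} C(8,i)·!(8-i) = 70·9 + 56·2 + 28·1 + 8·0 + 1·1 = 771.
Total outcomes: 8! = 40320.
Probability = 771/40320 = 257/13440.

257/13440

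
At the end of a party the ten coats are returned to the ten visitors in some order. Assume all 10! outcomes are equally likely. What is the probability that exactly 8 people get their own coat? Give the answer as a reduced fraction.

1/80640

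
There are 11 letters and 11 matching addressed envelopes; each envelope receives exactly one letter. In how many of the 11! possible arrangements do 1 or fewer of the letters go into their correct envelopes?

Sum C(11,i)·!(11-i) for i = 0..1:
  i=0: C(11,0)·!11 = 1·14684570 = 14684570
  i=1: C(11,1)·!10 = 11·1334961 = 14684571
Total = 29369141.

29369141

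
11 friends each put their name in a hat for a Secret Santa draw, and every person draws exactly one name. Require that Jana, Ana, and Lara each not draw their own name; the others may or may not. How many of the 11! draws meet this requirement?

30078720

Let A_j be the event that the j-th constrained one is fixed. By inclusion-exclusion over the 3 events:
Σ_{j=0}^{3} (-1)^j C(3,j)(11-j)!
= C(3,0)·11! - C(3,1)·10! + C(3,2)·9! - C(3,3)·8!
= 39916800 - 10886400 + 1088640 - 40320
= 30078720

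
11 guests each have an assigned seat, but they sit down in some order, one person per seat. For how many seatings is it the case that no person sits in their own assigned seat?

Recurrence: !11 = 10·(!10 + !9).
!11 = 10·(1334961 + 133496) = 10·1468457 = 14684570

14684570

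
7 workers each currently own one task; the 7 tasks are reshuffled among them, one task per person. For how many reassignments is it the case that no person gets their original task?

1854

By inclusion-exclusion, !7 = Σ (-1)^k · 7!/k! for k=0..7
= 7! - 7!/1! + 7!/2! - 7!/3! + 7!/4! - 7!/5! + 7!/6! - 7!/7!
= 5040 - 5040 + 2520 - 840 + 210 - 42 + 7 - 1
= 1854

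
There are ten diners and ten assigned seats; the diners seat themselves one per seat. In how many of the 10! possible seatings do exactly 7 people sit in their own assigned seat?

240

Pick the 7 fixed positions: C(10,7) = 120 ways.
The other 3 form a derangement: !3 = 2.
Total: 120 × 2 = 240.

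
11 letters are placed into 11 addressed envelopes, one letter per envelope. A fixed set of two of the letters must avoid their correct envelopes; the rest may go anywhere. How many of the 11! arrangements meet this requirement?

33022080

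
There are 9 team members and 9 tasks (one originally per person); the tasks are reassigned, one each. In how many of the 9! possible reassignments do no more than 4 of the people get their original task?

361541

Sum C(9,i)·!(9-i) for i = 0..4:
  i=0: C(9,0)·!9 = 1·133496 = 133496
  i=1: C(9,1)·!8 = 9·14833 = 133497
  i=2: C(9,2)·!7 = 36·1854 = 66744
  i=3: C(9,3)·!6 = 84·265 = 22260
  i=4: C(9,4)·!5 = 126·44 = 5544
Total = 361541.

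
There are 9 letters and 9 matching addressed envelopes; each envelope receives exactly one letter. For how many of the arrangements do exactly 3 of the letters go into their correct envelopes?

Choose which 3 of the 9 are fixed: C(9,3) = 84.
The other 6 form a derangement: !6 = 265.
Total: 84 × 265 = 22260.

22260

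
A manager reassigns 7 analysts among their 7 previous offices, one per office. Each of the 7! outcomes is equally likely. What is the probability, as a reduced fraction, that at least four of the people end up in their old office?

Favorable outcomes: Σ_{i≥4} C(7,i)·!(7-i) = 35·2 + 21·1 + 7·0 + 1·1 = 92.
Total outcomes: 7! = 5040.
Probability = 92/5040 = 23/1260.

23/1260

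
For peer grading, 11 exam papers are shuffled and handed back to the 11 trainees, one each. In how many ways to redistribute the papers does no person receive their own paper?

14684570

!11 = 11! · Σ_{k=0}^{11} (-1)^k/k!
= 11! - 11!/1! + 11!/2! - 11!/3! + 11!/4! - 11!/5! + 11!/6! - 11!/7! + 11!/8! - 11!/9! + 11!/10! - 11!/11!
= 39916800 - 39916800 + 19958400 - 6652800 + 1663200 - 332640 + 55440 - 7920 + 990 - 110 + 11 - 1
= 14684570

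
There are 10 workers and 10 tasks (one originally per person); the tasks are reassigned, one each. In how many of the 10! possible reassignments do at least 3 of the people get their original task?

Sum C(10,i)·!(10-i) for i = 3..10:
  i=3: C(10,3)·!7 = 120·1854 = 222480
  i=4: C(10,4)·!6 = 210·265 = 55650
  i=5: C(10,5)·!5 = 252·44 = 11088
  i=6: C(10,6)·!4 = 210·9 = 1890
  i=7: C(10,7)·!3 = 120·2 = 240
  i=8: C(10,8)·!2 = 45·1 = 45
  i=9: C(10,9)·!1 = 10·0 = 0
  i=10: C(10,10)·!0 = 1·1 = 1
Total = 291394.

291394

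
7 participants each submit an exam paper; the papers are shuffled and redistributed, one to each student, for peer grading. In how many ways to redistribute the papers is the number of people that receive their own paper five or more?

22

Sum C(7,i)·!(7-i) for i = 5..7:
  i=5: C(7,5)·!2 = 21·1 = 21
  i=6: C(7,6)·!1 = 7·0 = 0
  i=7: C(7,7)·!0 = 1·1 = 1
Total = 22.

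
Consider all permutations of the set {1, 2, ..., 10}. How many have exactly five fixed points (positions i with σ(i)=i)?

Choose which 5 of the 10 are fixed: C(10,5) = 252.
The remaining 5 must be deranged: !5 = 44.
Total: 252 × 44 = 11088.

11088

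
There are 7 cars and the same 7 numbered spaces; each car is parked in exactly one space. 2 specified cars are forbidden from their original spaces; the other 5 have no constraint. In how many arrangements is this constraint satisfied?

3720

Inclusion-exclusion on the 2 forbidden self-matches:
Σ_{j=0}^{2} (-1)^j C(2,j)(7-j)!
= C(2,0)·7! - C(2,1)·6! + C(2,2)·5!
= 5040 - 1440 + 120
= 3720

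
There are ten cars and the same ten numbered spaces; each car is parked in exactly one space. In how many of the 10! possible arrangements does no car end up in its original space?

Recurrence: !10 = 9·(!9 + !8).
!10 = 9·(133496 + 14833) = 9·148329 = 1334961

1334961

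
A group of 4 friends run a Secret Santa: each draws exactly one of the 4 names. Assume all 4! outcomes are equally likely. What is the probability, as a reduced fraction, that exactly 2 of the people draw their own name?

1/4

Favorable outcomes: C(4,2)·!2 = 6·1 = 6.
Total outcomes: 4! = 24.
Probability = 6/24 = 1/4.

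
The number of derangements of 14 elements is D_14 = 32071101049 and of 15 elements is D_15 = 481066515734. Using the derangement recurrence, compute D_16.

7697064251745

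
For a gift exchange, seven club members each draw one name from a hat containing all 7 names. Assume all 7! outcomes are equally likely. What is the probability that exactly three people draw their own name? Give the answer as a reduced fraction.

Favorable outcomes: C(7,3)·!4 = 35·9 = 315.
Total outcomes: 7! = 5040.
Probability = 315/5040 = 1/16.

1/16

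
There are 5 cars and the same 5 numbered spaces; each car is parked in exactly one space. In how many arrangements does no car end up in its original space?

44

!5 is the nearest integer to 5!/e.
5! = 120, and 120/e ≈ 44.15, so !5 = 44.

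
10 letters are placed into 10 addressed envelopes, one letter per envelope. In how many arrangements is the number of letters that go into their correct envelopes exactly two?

Choose which 2 of the 10 are fixed: C(10,2) = 45.
The remaining 8 must be deranged: !8 = 14833.
Total: 45 × 14833 = 667485.

667485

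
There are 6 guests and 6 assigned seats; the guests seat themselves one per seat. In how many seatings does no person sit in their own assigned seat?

!6 is the nearest integer to 6!/e.
6! = 720, and 720/e ≈ 264.87, so !6 = 265.

265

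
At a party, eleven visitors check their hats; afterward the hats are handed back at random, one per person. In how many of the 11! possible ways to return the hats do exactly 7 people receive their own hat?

Choose which 7 of the 11 are fixed: C(11,7) = 330.
The remaining 4 must be deranged: !4 = 9.
Total: 330 × 9 = 2970.

2970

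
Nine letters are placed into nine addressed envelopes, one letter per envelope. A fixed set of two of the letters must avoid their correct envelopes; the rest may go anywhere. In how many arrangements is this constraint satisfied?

287280

Let A_j be the event that the j-th constrained one is fixed. By inclusion-exclusion over the 2 events:
Σ_{j=0}^{2} (-1)^j C(2,j)(9-j)!
= C(2,0)·9! - C(2,1)·8! + C(2,2)·7!
= 362880 - 80640 + 5040
= 287280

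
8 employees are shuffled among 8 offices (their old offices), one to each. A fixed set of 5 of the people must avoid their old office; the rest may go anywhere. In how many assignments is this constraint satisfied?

21234

Inclusion-exclusion on the 5 forbidden self-matches:
Σ_{j=0}^{5} (-1)^j C(5,j)(8-j)!
= C(5,0)·8! - C(5,1)·7! + C(5,2)·6! - C(5,3)·5! + C(5,4)·4! - C(5,5)·3!
= 40320 - 25200 + 7200 - 1200 + 120 - 6
= 21234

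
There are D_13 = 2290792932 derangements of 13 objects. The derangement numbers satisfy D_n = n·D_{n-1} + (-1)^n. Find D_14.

D_14 = 14·2290792932 + 1 = 32071101049.

32071101049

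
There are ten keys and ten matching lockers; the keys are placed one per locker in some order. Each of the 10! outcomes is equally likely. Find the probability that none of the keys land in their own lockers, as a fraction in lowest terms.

Favorable outcomes: !10 = 1334961.
Total outcomes: 10! = 3628800.
Probability = 1334961/3628800 = 16481/44800.

16481/44800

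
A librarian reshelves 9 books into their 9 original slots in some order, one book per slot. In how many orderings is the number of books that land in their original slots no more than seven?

362879

Sum C(9,i)·!(9-i) for i = 0..7:
  i=0: C(9,0)·!9 = 1·133496 = 133496
  i=1: C(9,1)·!8 = 9·14833 = 133497
  i=2: C(9,2)·!7 = 36·1854 = 66744
  i=3: C(9,3)·!6 = 84·265 = 22260
  i=4: C(9,4)·!5 = 126·44 = 5544
  i=5: C(9,5)·!4 = 126·9 = 1134
  i=6: C(9,6)·!3 = 84·2 = 168
  i=7: C(9,7)·!2 = 36·1 = 36
Total = 362879.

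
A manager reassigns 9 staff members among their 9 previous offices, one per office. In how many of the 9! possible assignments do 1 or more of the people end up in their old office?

Sum C(9,i)·!(9-i) for i = 1..9:
  i=1: C(9,1)·!8 = 9·14833 = 133497
  i=2: C(9,2)·!7 = 36·1854 = 66744
  i=3: C(9,3)·!6 = 84·265 = 22260
  i=4: C(9,4)·!5 = 126·44 = 5544
  i=5: C(9,5)·!4 = 126·9 = 1134
  i=6: C(9,6)·!3 = 84·2 = 168
  i=7: C(9,7)·!2 = 36·1 = 36
  i=8: C(9,8)·!1 = 9·0 = 0
  i=9: C(9,9)·!0 = 1·1 = 1
Total = 229384.

229384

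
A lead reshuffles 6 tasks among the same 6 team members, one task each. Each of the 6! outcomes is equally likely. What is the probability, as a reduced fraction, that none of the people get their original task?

53/144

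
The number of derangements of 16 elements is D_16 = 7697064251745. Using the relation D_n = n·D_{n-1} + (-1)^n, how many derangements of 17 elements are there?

130850092279664

D_17 = 17·7697064251745 - 1 = 130850092279664.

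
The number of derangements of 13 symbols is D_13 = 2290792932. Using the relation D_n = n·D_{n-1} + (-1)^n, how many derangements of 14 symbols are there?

32071101049

D_14 = 14·2290792932 + 1 = 32071101049.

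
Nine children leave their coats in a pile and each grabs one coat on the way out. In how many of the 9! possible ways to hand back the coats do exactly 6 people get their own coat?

168

Pick the 6 fixed positions: C(9,6) = 84 ways.
The other 3 form a derangement: !3 = 2.
Total: 84 × 2 = 168.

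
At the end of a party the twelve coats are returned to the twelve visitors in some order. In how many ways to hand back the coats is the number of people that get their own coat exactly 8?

4455

Pick the 8 fixed positions: C(12,8) = 495 ways.
The other 4 form a derangement: !4 = 9.
Total: 495 × 9 = 4455.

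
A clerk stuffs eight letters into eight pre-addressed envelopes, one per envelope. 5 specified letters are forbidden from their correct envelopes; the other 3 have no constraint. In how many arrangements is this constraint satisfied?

21234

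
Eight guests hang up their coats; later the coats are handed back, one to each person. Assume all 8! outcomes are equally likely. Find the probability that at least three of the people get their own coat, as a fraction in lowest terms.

647/8064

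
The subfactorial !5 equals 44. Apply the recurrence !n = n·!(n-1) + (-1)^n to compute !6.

!6 = 6·44 + 1 = 265.

265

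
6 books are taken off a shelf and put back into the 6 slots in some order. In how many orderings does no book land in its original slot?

!6 is the nearest integer to 6!/e.
6! = 720, and 720/e ≈ 264.87, so !6 = 265.

265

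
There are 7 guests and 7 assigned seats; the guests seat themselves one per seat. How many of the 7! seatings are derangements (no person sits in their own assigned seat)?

!7 is the nearest integer to 7!/e.
7! = 5040, and 5040/e ≈ 1854.11, so !7 = 1854.

1854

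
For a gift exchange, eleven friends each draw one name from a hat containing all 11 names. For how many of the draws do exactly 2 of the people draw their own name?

7342280

Pick the 2 fixed positions: C(11,2) = 55 ways.
The other 9 form a derangement: !9 = 133496.
Total: 55 × 133496 = 7342280.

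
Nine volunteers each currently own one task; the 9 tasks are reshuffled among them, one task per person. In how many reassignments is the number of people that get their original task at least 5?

1339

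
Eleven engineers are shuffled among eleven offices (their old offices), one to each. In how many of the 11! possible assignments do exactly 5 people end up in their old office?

122430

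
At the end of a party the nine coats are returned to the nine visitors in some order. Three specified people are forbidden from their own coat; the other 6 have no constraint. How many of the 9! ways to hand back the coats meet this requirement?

256320

Inclusion-exclusion on the 3 forbidden self-matches:
Σ_{j=0}^{3} (-1)^j C(3,j)(9-j)!
= C(3,0)·9! - C(3,1)·8! + C(3,2)·7! - C(3,3)·6!
= 362880 - 120960 + 15120 - 720
= 256320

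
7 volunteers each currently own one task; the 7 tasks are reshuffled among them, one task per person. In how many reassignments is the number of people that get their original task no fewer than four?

92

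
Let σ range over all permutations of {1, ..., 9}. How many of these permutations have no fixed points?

133496

Recurrence: !9 = 9·!8 + (-1)^9.
!9 = 9·14833 - 1 = 133496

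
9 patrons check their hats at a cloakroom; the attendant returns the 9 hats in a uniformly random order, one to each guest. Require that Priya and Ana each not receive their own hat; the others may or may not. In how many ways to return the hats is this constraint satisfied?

Inclusion-exclusion on the 2 forbidden self-matches:
Σ_{j=0}^{2} (-1)^j C(2,j)(9-j)!
= C(2,0)·9! - C(2,1)·8! + C(2,2)·7!
= 362880 - 80640 + 5040
= 287280

287280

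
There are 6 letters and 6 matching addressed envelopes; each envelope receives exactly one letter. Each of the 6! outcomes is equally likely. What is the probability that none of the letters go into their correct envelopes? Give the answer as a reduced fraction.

53/144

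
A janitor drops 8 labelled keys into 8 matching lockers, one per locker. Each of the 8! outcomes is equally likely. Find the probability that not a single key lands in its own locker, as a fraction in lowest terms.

Favorable outcomes: !8 = 14833.
Total outcomes: 8! = 40320.
Probability = 14833/40320 = 2119/5760.

2119/5760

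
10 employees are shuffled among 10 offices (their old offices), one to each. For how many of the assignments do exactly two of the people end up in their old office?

Choose which 2 of the 10 are fixed: C(10,2) = 45.
The other 8 form a derangement: !8 = 14833.
Total: 45 × 14833 = 667485.

667485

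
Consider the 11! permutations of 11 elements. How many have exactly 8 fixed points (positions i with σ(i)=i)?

330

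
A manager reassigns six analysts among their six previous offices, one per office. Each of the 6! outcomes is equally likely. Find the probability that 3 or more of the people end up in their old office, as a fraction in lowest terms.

7/90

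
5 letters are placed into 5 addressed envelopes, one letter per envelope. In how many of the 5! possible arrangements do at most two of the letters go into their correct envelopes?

109

Sum C(5,i)·!(5-i) for i = 0..2:
  i=0: C(5,0)·!5 = 1·44 = 44
  i=1: C(5,1)·!4 = 5·9 = 45
  i=2: C(5,2)·!3 = 10·2 = 20
Total = 109.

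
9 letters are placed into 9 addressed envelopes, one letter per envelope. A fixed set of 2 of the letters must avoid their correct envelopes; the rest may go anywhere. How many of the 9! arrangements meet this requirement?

Let A_j be the event that the j-th constrained one is fixed. By inclusion-exclusion over the 2 events:
Σ_{j=0}^{2} (-1)^j C(2,j)(9-j)!
= C(2,0)·9! - C(2,1)·8! + C(2,2)·7!
= 362880 - 80640 + 5040
= 287280

287280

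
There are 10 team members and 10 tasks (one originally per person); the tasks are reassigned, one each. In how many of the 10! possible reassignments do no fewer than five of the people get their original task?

13264

# with exactly i fixed is C(10,i)·!(10-i); sum over i=5..10:
  i=5: C(10,5)·!5 = 252·44 = 11088
  i=6: C(10,6)·!4 = 210·9 = 1890
  i=7: C(10,7)·!3 = 120·2 = 240
  i=8: C(10,8)·!2 = 45·1 = 45
  i=9: C(10,9)·!1 = 10·0 = 0
  i=10: C(10,10)·!0 = 1·1 = 1
Total = 13264.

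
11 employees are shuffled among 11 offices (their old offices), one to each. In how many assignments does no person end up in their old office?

Use !n = (n-1)(!(n-1) + !(n-2)).
!11 = 10·(1334961 + 133496) = 10·1468457 = 14684570

14684570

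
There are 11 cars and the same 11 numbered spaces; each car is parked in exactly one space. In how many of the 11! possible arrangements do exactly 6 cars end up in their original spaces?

20328

Pick the 6 fixed positions: C(11,6) = 462 ways.
The remaining 5 must be deranged: !5 = 44.
Total: 462 × 44 = 20328.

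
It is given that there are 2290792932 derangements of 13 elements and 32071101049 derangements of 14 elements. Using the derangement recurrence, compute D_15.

D_15 = (15-1)·(D_14 + D_13) = 14·(32071101049 + 2290792932) = 14·34361893981 = 481066515734.

481066515734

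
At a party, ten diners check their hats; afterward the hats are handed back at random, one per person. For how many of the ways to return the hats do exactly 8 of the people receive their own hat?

45

Choose which 8 of the 10 are fixed: C(10,8) = 45.
The remaining 2 must be deranged: !2 = 1.
Total: 45 × 1 = 45.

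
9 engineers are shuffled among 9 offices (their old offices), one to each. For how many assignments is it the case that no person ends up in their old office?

!9 is the nearest integer to 9!/e.
9! = 362880, and 362880/e ≈ 133496.09, so !9 = 133496.

133496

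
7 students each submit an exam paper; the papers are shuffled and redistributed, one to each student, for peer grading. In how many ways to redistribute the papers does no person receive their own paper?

1854

The number of derangements of 7 is !7 = Σ_{k=0}^{7} (-1)^k·7!/k!
= 7! - 7!/1! + 7!/2! - 7!/3! + 7!/4! - 7!/5! + 7!/6! - 7!/7!
= 5040 - 5040 + 2520 - 840 + 210 - 42 + 7 - 1
= 1854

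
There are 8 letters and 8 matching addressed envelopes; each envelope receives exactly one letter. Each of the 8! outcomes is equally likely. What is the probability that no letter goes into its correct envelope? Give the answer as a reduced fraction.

2119/5760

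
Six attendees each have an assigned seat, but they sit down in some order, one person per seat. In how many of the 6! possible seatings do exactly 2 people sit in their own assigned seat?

135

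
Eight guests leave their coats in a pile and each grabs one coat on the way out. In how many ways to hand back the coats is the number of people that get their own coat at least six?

29

Sum C(8,i)·!(8-i) for i = 6..8:
  i=6: C(8,6)·!2 = 28·1 = 28
  i=7: C(8,7)·!1 = 8·0 = 0
  i=8: C(8,8)·!0 = 1·1 = 1
Total = 29.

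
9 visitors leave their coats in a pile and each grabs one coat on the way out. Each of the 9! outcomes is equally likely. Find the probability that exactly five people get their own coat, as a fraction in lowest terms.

1/320

Favorable outcomes: C(9,5)·!4 = 126·9 = 1134.
Total outcomes: 9! = 362880.
Probability = 1134/362880 = 1/320.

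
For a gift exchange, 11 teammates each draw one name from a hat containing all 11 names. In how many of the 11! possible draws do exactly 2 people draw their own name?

7342280

Choose which 2 of the 11 are fixed: C(11,2) = 55.
The remaining 9 must be deranged: !9 = 133496.
Total: 55 × 133496 = 7342280.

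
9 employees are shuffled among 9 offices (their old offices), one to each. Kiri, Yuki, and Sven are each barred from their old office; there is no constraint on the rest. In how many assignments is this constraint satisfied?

Inclusion-exclusion on the 3 forbidden self-matches:
Σ_{j=0}^{3} (-1)^j C(3,j)(9-j)!
= C(3,0)·9! - C(3,1)·8! + C(3,2)·7! - C(3,3)·6!
= 362880 - 120960 + 15120 - 720
= 256320

256320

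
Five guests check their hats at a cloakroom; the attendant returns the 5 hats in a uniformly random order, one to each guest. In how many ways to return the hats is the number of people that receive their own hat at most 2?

109

# with exactly i fixed is C(5,i)·!(5-i); sum over i=0..2:
  i=0: C(5,0)·!5 = 1·44 = 44
  i=1: C(5,1)·!4 = 5·9 = 45
  i=2: C(5,2)·!3 = 10·2 = 20
Total = 109.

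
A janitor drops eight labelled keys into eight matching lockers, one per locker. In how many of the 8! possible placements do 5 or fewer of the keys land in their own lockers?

40291

Sum C(8,i)·!(8-i) for i = 0..5:
  i=0: C(8,0)·!8 = 1·14833 = 14833
  i=1: C(8,1)·!7 = 8·1854 = 14832
  i=2: C(8,2)·!6 = 28·265 = 7420
  i=3: C(8,3)·!5 = 56·44 = 2464
  i=4: C(8,4)·!4 = 70·9 = 630
  i=5: C(8,5)·!3 = 56·2 = 112
Total = 40291.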